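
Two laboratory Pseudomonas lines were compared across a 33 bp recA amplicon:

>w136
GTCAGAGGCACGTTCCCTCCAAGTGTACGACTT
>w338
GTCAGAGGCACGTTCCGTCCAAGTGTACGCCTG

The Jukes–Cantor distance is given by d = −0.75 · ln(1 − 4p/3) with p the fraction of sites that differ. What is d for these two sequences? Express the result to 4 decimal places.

The sequences differ at positions 17 (C/G), 30 (A/C), 33 (T/G).
p = 3/33 = 0.090909.
d = −0.75 · ln(1 − (4/3)·0.090909) = −0.75 · ln(0.878788) = −0.75 · (-0.129212) = 0.0969.

0.0969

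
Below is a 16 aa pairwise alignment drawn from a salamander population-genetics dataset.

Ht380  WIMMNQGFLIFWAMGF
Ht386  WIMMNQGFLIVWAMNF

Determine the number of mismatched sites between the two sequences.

The sequences differ at positions 11 (F/V), 15 (G/N).
That gives 2 mismatches out of 16 aligned sites, so the Hamming distance is 2.

2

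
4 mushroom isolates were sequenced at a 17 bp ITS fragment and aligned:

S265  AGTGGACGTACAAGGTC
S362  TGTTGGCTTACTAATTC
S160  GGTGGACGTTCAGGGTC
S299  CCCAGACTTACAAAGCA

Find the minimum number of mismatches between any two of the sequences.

Pairwise Hamming distances:
  S265 vs S362: 7
  S265 vs S160: 3
  S265 vs S299: 8
  S362 vs S160: 9
  S362 vs S299: 9
  S160 vs S299: 10
The smallest is 3, between S265 and S160.

3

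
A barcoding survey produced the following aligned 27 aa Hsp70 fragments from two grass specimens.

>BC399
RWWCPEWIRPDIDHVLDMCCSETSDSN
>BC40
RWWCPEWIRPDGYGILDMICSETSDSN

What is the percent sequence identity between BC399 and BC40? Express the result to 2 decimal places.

Differing sites — 12:I/G; 13:D/Y; 14:H/G; 15:V/I; 19:C/I.
22 of the 27 sites match, so the percent identity is 22/27 × 100 = 81.48%.

81.48%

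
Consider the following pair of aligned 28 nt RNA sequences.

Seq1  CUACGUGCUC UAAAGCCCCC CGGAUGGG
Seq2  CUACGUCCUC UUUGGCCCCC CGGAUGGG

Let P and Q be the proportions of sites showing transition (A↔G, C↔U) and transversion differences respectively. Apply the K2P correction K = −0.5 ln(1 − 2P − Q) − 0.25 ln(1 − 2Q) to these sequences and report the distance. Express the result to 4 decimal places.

Mismatches occur at site 7 (G↔C, transversion), site 12 (A↔U, transversion), site 13 (A↔U, transversion), site 14 (A↔G, transition).
Of the 4 differences, 1 transition and 3 transversions over 28 sites: P = 1/28 = 0.035714, Q = 3/28 = 0.107143.
d = −0.5·ln(0.821429) − 0.25·ln(0.785714) = −0.5·(-0.196710) − 0.25·(-0.241162) = 0.1586.

0.1586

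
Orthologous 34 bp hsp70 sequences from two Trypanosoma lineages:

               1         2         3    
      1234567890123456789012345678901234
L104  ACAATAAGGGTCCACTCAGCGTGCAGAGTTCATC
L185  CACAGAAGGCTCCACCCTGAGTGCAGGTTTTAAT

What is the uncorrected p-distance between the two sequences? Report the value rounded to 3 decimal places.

Mismatches occur at site 1 (A→C), site 2 (C→A), site 3 (A→C), site 5 (T→G), site 10 (G→C), site 16 (T→C), site 18 (A→T), site 20 (C→A), site 27 (A→G), site 28 (G→T), site 31 (C→T), site 33 (T→A), site 34 (C→T).
There are 13 differences over 34 sites, so p = 13/34 = 0.382.

0.382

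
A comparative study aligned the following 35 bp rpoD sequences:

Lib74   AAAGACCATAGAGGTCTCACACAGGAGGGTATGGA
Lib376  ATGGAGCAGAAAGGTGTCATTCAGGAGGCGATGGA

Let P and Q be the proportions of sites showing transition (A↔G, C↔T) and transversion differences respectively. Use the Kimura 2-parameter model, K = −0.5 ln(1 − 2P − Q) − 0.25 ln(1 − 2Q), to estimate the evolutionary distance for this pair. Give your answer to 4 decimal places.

The sequences differ at positions 2 (A/T, transversion), 3 (A/G, transition), 6 (C/G, transversion), 9 (T/G, transversion), 11 (G/A, transition), 16 (C/G, transversion), 20 (C/T, transition), 21 (A/T, transversion), 29 (G/C, transversion), 30 (T/G, transversion).
Of the 10 differences, 3 transitions and 7 transversions over 35 sites: P = 3/35 = 0.085714, Q = 7/35 = 0.200000.
d = −0.5·ln(0.628572) − 0.25·ln(0.600000) = −0.5·(-0.464305) − 0.25·(-0.510826) = 0.3599.

0.3599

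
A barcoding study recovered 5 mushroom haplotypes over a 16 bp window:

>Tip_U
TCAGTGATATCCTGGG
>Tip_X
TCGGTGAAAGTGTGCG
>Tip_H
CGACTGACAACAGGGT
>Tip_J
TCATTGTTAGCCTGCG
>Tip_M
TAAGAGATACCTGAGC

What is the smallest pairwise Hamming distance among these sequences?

Pairwise Hamming distances:
  Tip_U vs Tip_X: 6
  Tip_U vs Tip_H: 8
  Tip_U vs Tip_J: 4
  Tip_U vs Tip_M: 7
  Tip_X vs Tip_H: 11
  Tip_X vs Tip_J: 6
  Tip_X vs Tip_M: 11
  Tip_H vs Tip_J: 10
  Tip_H vs Tip_M: 9
  Tip_J vs Tip_M: 10
The smallest is 4, between Tip_U and Tip_J.

4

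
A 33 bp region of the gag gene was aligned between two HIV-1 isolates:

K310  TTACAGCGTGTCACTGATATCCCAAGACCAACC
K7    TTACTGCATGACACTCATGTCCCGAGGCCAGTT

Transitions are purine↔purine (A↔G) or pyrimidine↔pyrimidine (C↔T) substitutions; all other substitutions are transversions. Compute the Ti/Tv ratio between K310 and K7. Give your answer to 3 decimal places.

Mismatches occur at site 5 (A↔T, transversion), site 8 (G↔A, transition), site 11 (T↔A, transversion), site 16 (G↔C, transversion), site 19 (A↔G, transition), site 24 (A↔G, transition), site 27 (A↔G, transition), site 31 (A↔G, transition), site 32 (C↔T, transition), site 33 (C↔T, transition).
Of the 10 differences, 7 transitions and 3 transversions, so Ti/Tv = 7/3 = 2.333.

2.333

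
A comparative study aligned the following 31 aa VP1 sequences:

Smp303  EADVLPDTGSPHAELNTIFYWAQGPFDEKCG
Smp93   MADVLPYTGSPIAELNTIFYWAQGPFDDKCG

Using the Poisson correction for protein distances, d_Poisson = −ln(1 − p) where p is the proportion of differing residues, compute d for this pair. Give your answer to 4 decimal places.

0.1382

Mismatches occur at site 1 (E↔M), site 7 (D↔Y), site 12 (H↔I), site 28 (E↔D).
p = 4/31 = 0.129032.
d = −ln(1 − 0.129032) = −ln(0.870968) = 0.1382.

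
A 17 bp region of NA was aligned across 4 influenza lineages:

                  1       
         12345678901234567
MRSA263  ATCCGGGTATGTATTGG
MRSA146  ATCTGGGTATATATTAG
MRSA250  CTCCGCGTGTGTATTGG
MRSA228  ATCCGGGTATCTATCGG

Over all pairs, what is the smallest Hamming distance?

Pairwise Hamming distances:
  MRSA263 vs MRSA146: 3
  MRSA263 vs MRSA250: 3
  MRSA263 vs MRSA228: 2
  MRSA146 vs MRSA250: 6
  MRSA146 vs MRSA228: 4
  MRSA250 vs MRSA228: 5
The smallest is 2, between MRSA263 and MRSA228.

2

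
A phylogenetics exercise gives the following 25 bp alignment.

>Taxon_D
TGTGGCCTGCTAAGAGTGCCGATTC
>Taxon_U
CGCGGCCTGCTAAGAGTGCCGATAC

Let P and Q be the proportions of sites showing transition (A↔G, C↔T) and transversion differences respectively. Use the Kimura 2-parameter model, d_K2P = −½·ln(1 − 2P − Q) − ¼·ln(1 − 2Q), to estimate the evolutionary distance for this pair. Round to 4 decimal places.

0.1324

Mismatches occur at site 1 (T↔C, transition), site 3 (T↔C, transition), site 24 (T↔A, transversion).
Of the 3 differences, 2 transitions and 1 transversion over 25 sites: P = 2/25 = 0.080000, Q = 1/25 = 0.040000.
d = −0.5·ln(0.800000) − 0.25·ln(0.920000) = −0.5·(-0.223144) − 0.25·(-0.083382) = 0.1324.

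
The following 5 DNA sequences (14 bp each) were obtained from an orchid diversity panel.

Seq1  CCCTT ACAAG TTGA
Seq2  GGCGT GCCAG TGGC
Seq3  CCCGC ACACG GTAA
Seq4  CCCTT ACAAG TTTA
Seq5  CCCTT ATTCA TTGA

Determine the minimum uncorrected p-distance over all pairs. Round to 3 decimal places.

0.071

Pairwise Hamming distances:
  Seq1 vs Seq2: 7
  Seq1 vs Seq3: 5
  Seq1 vs Seq4: 1
  Seq1 vs Seq5: 4
  Seq2 vs Seq3: 10
  Seq2 vs Seq4: 8
  Seq2 vs Seq5: 10
  Seq3 vs Seq4: 5
  Seq3 vs Seq5: 7
  Seq4 vs Seq5: 5
The smallest is 1 mismatch, between Seq1 and Seq4; p = 1/14 = 0.071.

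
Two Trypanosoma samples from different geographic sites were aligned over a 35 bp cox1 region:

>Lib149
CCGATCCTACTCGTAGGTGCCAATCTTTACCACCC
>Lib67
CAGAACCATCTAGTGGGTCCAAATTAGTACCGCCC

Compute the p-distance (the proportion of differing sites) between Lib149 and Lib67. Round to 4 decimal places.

Mismatches occur at site 2 (C→A), site 5 (T→A), site 8 (T→A), site 9 (A→T), site 12 (C→A), site 15 (A→G), site 19 (G→C), site 21 (C→A), site 25 (C→T), site 26 (T→A), site 27 (T→G), site 32 (A→G).
There are 12 differences over 35 sites, so p = 12/35 = 0.3429.

0.3429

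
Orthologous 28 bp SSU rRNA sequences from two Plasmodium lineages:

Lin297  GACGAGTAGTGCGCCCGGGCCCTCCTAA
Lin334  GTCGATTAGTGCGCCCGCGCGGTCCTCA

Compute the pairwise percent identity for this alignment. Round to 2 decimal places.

78.57%

Mismatches occur at site 2 (A→T), site 6 (G→T), site 18 (G→C), site 21 (C→G), site 22 (C→G), site 27 (A→C).
22 of the 28 sites match, so the percent identity is 22/28 × 100 = 78.57%.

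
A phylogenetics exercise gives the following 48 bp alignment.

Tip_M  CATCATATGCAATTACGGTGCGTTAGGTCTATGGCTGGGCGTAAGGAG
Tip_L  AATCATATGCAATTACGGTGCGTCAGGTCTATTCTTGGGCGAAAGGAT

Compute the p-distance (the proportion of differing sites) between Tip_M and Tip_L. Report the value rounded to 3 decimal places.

Differing sites — 1:C/A; 24:T/C; 33:G/T; 34:G/C; 35:C/T; 42:T/A; 48:G/T.
There are 7 differences over 48 sites, so p = 7/48 = 0.146.

0.146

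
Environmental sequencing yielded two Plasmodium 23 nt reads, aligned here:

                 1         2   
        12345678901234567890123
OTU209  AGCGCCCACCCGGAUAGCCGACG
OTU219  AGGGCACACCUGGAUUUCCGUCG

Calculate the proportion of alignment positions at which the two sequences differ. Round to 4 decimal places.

Differing sites — 3:C/G; 6:C/A; 11:C/U; 16:A/U; 17:G/U; 21:A/U.
There are 6 differences over 23 sites, so p = 6/23 = 0.2609.

0.2609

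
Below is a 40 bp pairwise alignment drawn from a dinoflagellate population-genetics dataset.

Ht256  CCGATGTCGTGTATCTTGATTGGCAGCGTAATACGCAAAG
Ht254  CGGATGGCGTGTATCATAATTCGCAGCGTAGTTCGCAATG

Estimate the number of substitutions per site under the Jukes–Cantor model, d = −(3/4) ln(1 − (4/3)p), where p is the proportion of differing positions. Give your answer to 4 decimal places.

Mismatches occur at site 2 (C↔G), site 7 (T↔G), site 16 (T↔A), site 18 (G↔A), site 22 (G↔C), site 31 (A↔G), site 33 (A↔T), site 39 (A↔T).
p = 8/40 = 0.200000.
d = −0.75 · ln(1 − (4/3)·0.200000) = −0.75 · ln(0.733333) = −0.75 · (-0.310155) = 0.2326.

0.2326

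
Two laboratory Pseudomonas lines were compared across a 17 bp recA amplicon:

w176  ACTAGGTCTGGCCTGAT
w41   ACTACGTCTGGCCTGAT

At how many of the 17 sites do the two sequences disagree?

1

The sequences differ at position 5 (G/C).
That gives 1 mismatch out of 17 aligned sites, so the Hamming distance is 1.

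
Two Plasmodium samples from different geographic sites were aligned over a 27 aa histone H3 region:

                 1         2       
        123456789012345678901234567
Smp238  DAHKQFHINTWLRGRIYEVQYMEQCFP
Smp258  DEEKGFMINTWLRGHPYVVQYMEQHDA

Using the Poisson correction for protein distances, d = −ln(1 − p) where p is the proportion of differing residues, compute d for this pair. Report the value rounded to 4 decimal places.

0.4626

Mismatches occur at site 2 (A/E), site 3 (H/E), site 5 (Q/G), site 7 (H/M), site 15 (R/H), site 16 (I/P), site 18 (E/V), site 25 (C/H), site 26 (F/D), site 27 (P/A).
p = 10/27 = 0.370370.
d = −ln(1 − 0.370370) = −ln(0.629630) = 0.4626.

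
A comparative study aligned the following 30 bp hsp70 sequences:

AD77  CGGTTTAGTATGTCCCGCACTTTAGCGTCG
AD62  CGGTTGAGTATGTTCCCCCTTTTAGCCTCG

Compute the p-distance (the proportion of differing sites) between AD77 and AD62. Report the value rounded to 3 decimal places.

0.200

Differing sites — 6:T/G; 14:C/T; 17:G/C; 19:A/C; 20:C/T; 27:G/C.
There are 6 differences over 30 sites, so p = 6/30 = 0.200.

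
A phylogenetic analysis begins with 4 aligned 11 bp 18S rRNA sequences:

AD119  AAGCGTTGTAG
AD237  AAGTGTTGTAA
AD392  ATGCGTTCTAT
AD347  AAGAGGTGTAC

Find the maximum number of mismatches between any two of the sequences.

Pairwise Hamming distances:
  AD119 vs AD237: 2
  AD119 vs AD392: 3
  AD119 vs AD347: 3
  AD237 vs AD392: 4
  AD237 vs AD347: 3
  AD392 vs AD347: 5
The largest is 5, between AD392 and AD347.

5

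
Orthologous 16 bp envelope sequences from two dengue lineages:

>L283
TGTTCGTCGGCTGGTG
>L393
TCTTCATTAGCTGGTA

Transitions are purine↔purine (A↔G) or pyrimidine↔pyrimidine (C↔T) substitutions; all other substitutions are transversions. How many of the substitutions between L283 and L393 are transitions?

4

The sequences differ at positions 2 (G/C, transversion), 6 (G/A, transition), 8 (C/T, transition), 9 (G/A, transition), 16 (G/A, transition).
Of the 5 differences, 4 transitions and 1 transversion, so the answer is 4.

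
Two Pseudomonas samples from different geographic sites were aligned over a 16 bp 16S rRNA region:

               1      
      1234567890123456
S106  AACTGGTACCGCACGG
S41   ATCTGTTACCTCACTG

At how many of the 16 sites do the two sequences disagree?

4

Mismatches occur at site 2 (A→T), site 6 (G→T), site 11 (G→T), site 15 (G→T).
That gives 4 mismatches out of 16 aligned sites, so the Hamming distance is 4.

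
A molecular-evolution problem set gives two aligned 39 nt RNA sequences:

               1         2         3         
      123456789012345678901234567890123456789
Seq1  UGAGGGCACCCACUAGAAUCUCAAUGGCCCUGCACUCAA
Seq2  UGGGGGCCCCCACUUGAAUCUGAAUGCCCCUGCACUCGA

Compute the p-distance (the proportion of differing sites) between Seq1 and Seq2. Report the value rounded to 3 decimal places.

0.154

The sequences differ at positions 3 (A/G), 8 (A/C), 15 (A/U), 22 (C/G), 27 (G/C), 38 (A/G).
There are 6 differences over 39 sites, so p = 6/39 = 0.154.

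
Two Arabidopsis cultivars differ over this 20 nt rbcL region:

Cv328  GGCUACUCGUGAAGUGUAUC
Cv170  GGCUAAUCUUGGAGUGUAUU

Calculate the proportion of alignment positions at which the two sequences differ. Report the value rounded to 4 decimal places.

Differing sites — 6:C/A; 9:G/U; 12:A/G; 20:C/U.
There are 4 differences over 20 sites, so p = 4/20 = 0.2000.

0.2000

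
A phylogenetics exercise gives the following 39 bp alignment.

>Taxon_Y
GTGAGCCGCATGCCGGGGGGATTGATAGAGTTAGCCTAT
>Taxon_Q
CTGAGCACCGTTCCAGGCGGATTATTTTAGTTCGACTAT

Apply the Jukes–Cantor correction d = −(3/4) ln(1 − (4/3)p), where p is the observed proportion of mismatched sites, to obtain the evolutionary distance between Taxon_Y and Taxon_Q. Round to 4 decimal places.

Mismatches occur at site 1 (G/C), site 7 (C/A), site 8 (G/C), site 10 (A/G), site 12 (G/T), site 15 (G/A), site 18 (G/C), site 24 (G/A), site 25 (A/T), site 27 (A/T), site 28 (G/T), site 33 (A/C), site 35 (C/A).
p = 13/39 = 0.333333.
d = −0.75 · ln(1 − (4/3)·0.333333) = −0.75 · ln(0.555556) = −0.75 · (-0.587786) = 0.4408.

0.4408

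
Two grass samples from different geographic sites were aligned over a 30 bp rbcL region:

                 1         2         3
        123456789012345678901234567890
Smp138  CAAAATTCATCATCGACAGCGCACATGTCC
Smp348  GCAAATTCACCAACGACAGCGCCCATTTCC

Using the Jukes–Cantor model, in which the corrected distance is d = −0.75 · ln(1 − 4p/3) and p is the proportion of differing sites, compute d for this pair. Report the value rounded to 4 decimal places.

Mismatches occur at site 1 (C↔G), site 2 (A↔C), site 10 (T↔C), site 13 (T↔A), site 23 (A↔C), site 27 (G↔T).
p = 6/30 = 0.200000.
d = −0.75 · ln(1 − (4/3)·0.200000) = −0.75 · ln(0.733333) = −0.75 · (-0.310155) = 0.2326.

0.2326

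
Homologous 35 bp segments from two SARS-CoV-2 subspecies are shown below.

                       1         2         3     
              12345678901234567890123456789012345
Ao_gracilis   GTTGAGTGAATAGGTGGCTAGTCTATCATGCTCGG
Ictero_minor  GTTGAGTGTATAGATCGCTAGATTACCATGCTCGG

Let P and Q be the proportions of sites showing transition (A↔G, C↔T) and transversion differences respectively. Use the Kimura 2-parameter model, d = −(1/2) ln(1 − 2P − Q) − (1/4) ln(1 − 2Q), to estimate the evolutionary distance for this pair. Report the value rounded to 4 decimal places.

0.1956

The sequences differ at positions 9 (A/T, transversion), 14 (G/A, transition), 16 (G/C, transversion), 22 (T/A, transversion), 23 (C/T, transition), 26 (T/C, transition).
Of the 6 differences, 3 transitions and 3 transversions over 35 sites: P = 3/35 = 0.085714, Q = 3/35 = 0.085714.
d = −0.5·ln(0.742858) − 0.25·ln(0.828572) = −0.5·(-0.297250) − 0.25·(-0.188052) = 0.1956.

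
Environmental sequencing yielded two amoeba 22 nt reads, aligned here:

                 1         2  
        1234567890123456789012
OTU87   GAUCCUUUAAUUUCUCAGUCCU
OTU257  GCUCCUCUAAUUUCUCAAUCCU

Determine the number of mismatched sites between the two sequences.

3

Differing sites — 2:A/C; 7:U/C; 18:G/A.
That gives 3 mismatches out of 22 aligned sites, so the Hamming distance is 3.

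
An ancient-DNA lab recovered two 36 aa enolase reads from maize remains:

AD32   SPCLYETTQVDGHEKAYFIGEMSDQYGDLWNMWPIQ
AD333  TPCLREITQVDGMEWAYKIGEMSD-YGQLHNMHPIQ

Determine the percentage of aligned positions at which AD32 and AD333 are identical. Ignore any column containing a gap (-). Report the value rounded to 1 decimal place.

Excluding the 1 gap column leaves 35 comparable sites.
Differing sites — 1:S/T; 5:Y/R; 7:T/I; 13:H/M; 15:K/W; 18:F/K; 28:D/Q; 30:W/H; 33:W/H.
26 of the 35 comparable sites match, so the percent identity is 26/35 × 100 = 74.3%.

74.3%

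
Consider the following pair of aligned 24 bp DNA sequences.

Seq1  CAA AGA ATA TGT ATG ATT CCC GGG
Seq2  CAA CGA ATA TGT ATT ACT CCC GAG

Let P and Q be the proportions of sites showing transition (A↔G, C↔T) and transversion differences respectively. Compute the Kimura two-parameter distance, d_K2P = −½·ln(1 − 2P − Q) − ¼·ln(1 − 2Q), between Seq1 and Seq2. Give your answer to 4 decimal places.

Differing sites — 4:A/C (Tv); 15:G/T (Tv); 17:T/C (Ti); 23:G/A (Ti).
Of the 4 differences, 2 transitions and 2 transversions over 24 sites: P = 2/24 = 0.083333, Q = 2/24 = 0.083333.
d = −0.5·ln(0.750001) − 0.25·ln(0.833334) = −0.5·(-0.287681) − 0.25·(-0.182321) = 0.1894.

0.1894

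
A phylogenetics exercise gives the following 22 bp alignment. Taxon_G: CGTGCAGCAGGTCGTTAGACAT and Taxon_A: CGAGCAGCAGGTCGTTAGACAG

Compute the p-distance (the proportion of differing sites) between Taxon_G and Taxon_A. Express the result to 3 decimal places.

Differing sites — 3:T/A; 22:T/G.
There are 2 differences over 22 sites, so p = 2/22 = 0.091.

0.091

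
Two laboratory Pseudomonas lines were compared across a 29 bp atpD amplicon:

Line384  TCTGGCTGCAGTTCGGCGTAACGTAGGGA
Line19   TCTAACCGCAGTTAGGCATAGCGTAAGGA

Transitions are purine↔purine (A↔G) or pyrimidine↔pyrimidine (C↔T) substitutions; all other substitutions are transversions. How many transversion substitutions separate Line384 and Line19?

1

Mismatches occur at site 4 (G↔A, transition), site 5 (G↔A, transition), site 7 (T↔C, transition), site 14 (C↔A, transversion), site 18 (G↔A, transition), site 21 (A↔G, transition), site 26 (G↔A, transition).
Of the 7 differences, 6 transitions and 1 transversion, so the answer is 1.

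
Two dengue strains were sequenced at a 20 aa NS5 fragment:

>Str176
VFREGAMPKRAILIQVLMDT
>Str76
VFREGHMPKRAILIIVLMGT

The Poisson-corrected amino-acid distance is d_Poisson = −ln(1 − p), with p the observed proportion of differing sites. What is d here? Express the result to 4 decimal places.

Mismatches occur at site 6 (A/H), site 15 (Q/I), site 19 (D/G).
p = 3/20 = 0.150000.
d = −ln(1 − 0.150000) = −ln(0.850000) = 0.1625.

0.1625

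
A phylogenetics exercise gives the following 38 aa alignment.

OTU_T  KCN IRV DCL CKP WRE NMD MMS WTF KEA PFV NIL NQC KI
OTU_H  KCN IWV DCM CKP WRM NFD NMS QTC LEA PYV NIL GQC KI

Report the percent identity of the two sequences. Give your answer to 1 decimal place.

73.7%

Mismatches occur at site 5 (R/W), site 9 (L/M), site 15 (E/M), site 17 (M/F), site 19 (M/N), site 22 (W/Q), site 24 (F/C), site 25 (K/L), site 29 (F/Y), site 34 (N/G).
28 of the 38 sites match, so the percent identity is 28/38 × 100 = 73.7%.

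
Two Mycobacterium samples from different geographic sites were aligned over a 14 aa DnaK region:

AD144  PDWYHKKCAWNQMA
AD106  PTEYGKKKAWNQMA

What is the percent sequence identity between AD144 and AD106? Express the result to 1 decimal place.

Mismatches occur at site 2 (D/T), site 3 (W/E), site 5 (H/G), site 8 (C/K).
10 of the 14 sites match, so the percent identity is 10/14 × 100 = 71.4%.

71.4%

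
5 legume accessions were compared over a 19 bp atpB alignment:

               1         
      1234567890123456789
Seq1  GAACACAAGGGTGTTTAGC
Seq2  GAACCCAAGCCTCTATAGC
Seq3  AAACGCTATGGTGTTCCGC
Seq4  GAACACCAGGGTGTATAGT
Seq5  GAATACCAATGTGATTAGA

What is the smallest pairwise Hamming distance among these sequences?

3

Pairwise Hamming distances:
  Seq1 vs Seq2: 5
  Seq1 vs Seq3: 6
  Seq1 vs Seq4: 3
  Seq1 vs Seq5: 6
  Seq2 vs Seq3: 10
  Seq2 vs Seq4: 6
  Seq2 vs Seq5: 10
  Seq3 vs Seq4: 8
  Seq3 vs Seq5: 10
  Seq4 vs Seq5: 6
The smallest is 3, between Seq1 and Seq4.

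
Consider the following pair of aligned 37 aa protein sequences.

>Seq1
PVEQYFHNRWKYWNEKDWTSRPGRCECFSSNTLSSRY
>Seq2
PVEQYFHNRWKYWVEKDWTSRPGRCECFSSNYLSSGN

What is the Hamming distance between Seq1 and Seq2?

4

Differing sites — 14:N/V; 32:T/Y; 36:R/G; 37:Y/N.
That gives 4 mismatches out of 37 aligned sites, so the Hamming distance is 4.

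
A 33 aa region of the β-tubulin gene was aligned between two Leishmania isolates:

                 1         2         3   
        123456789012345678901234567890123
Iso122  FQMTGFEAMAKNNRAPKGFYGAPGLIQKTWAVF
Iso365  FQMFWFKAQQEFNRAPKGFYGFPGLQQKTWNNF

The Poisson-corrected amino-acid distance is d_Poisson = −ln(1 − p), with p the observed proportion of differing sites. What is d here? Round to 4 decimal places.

Differing sites — 4:T/F; 5:G/W; 7:E/K; 9:M/Q; 10:A/Q; 11:K/E; 12:N/F; 22:A/F; 26:I/Q; 31:A/N; 32:V/N.
p = 11/33 = 0.333333.
d = −ln(1 − 0.333333) = −ln(0.666667) = 0.4055.

0.4055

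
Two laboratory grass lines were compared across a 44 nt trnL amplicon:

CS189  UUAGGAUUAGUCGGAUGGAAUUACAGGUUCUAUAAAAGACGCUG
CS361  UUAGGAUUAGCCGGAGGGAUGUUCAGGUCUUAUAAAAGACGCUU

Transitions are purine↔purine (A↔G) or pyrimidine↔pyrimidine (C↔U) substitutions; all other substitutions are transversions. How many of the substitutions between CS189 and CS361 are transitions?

3

The sequences differ at positions 11 (U/C, transition), 16 (U/G, transversion), 20 (A/U, transversion), 21 (U/G, transversion), 23 (A/U, transversion), 29 (U/C, transition), 30 (C/U, transition), 44 (G/U, transversion).
Of the 8 differences, 3 transitions and 5 transversions, so the answer is 3.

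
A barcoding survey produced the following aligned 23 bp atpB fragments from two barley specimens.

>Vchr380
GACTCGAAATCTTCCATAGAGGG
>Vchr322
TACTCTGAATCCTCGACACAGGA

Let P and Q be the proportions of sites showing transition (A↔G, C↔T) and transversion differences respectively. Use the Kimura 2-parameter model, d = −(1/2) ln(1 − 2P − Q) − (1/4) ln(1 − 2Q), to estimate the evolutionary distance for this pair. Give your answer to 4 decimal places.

0.4757

The sequences differ at positions 1 (G/T, transversion), 6 (G/T, transversion), 7 (A/G, transition), 12 (T/C, transition), 15 (C/G, transversion), 17 (T/C, transition), 19 (G/C, transversion), 23 (G/A, transition).
Of the 8 differences, 4 transitions and 4 transversions over 23 sites: P = 4/23 = 0.173913, Q = 4/23 = 0.173913.
d = −0.5·ln(0.478261) − 0.25·ln(0.652174) = −0.5·(-0.737599) − 0.25·(-0.427444) = 0.4757.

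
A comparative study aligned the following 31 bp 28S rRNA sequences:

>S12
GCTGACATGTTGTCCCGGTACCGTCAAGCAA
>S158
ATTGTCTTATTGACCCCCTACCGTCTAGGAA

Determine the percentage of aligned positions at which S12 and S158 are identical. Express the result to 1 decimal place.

The sequences differ at positions 1 (G/A), 2 (C/T), 5 (A/T), 7 (A/T), 9 (G/A), 13 (T/A), 17 (G/C), 18 (G/C), 26 (A/T), 29 (C/G).
21 of the 31 sites match, so the percent identity is 21/31 × 100 = 67.7%.

67.7%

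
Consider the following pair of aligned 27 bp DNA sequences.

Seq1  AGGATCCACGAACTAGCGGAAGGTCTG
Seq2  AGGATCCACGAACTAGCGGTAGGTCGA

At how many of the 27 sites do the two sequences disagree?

3

The sequences differ at positions 20 (A/T), 26 (T/G), 27 (G/A).
That gives 3 mismatches out of 27 aligned sites, so the Hamming distance is 3.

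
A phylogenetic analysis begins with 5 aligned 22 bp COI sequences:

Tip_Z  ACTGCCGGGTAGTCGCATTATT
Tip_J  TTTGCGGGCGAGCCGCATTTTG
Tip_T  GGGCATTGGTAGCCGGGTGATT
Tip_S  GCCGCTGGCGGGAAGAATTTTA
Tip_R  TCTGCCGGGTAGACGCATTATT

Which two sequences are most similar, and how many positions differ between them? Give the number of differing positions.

Pairwise Hamming distances:
  Tip_Z vs Tip_J: 8
  Tip_Z vs Tip_T: 11
  Tip_Z vs Tip_S: 11
  Tip_Z vs Tip_R: 2
  Tip_J vs Tip_T: 14
  Tip_J vs Tip_S: 9
  Tip_J vs Tip_R: 7
  Tip_T vs Tip_S: 15
  Tip_T vs Tip_R: 11
  Tip_S vs Tip_R: 10
The smallest is 2, between Tip_Z and Tip_R.

2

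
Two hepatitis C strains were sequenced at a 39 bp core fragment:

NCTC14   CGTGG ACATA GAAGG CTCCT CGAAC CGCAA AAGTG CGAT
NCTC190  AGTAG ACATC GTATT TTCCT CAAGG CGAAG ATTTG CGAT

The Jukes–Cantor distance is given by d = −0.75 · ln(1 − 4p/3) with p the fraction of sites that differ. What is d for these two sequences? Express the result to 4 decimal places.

0.4885

The sequences differ at positions 1 (C/A), 4 (G/A), 10 (A/C), 12 (A/T), 14 (G/T), 15 (G/T), 16 (C/T), 22 (G/A), 24 (A/G), 25 (C/G), 28 (C/A), 30 (A/G), 32 (A/T), 33 (G/T).
p = 14/39 = 0.358974.
d = −0.75 · ln(1 − (4/3)·0.358974) = −0.75 · ln(0.521368) = −0.75 · (-0.651299) = 0.4885.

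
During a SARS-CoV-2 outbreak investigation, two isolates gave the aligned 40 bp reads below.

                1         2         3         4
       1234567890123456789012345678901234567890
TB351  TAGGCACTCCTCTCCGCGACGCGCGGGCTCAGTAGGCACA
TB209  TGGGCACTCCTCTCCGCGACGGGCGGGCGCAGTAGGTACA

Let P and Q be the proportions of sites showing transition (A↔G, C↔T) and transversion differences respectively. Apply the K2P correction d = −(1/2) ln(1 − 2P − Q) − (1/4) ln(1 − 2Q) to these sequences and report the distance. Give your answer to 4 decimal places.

Differing sites — 2:A/G (Ti); 22:C/G (Tv); 29:T/G (Tv); 37:C/T (Ti).
Of the 4 differences, 2 transitions and 2 transversions over 40 sites: P = 2/40 = 0.050000, Q = 2/40 = 0.050000.
d = −0.5·ln(0.850000) − 0.25·ln(0.900000) = −0.5·(-0.162519) − 0.25·(-0.105361) = 0.1076.

0.1076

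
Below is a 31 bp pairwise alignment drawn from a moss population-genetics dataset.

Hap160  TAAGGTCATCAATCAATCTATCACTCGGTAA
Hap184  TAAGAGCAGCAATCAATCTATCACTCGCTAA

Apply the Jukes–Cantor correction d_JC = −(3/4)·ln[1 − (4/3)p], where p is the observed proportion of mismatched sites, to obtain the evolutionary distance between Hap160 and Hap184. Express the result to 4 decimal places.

0.1416

Mismatches occur at site 5 (G↔A), site 6 (T↔G), site 9 (T↔G), site 28 (G↔C).
p = 4/31 = 0.129032.
d = −0.75 · ln(1 − (4/3)·0.129032) = −0.75 · ln(0.827957) = −0.75 · (-0.188794) = 0.1416.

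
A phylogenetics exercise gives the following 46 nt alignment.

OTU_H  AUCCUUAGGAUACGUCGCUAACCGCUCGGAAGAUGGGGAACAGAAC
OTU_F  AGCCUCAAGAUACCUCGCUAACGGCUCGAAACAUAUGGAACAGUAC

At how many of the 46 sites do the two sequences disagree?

Differing sites — 2:U/G; 6:U/C; 8:G/A; 14:G/C; 23:C/G; 29:G/A; 32:G/C; 35:G/A; 36:G/U; 44:A/U.
That gives 10 mismatches out of 46 aligned sites, so the Hamming distance is 10.

10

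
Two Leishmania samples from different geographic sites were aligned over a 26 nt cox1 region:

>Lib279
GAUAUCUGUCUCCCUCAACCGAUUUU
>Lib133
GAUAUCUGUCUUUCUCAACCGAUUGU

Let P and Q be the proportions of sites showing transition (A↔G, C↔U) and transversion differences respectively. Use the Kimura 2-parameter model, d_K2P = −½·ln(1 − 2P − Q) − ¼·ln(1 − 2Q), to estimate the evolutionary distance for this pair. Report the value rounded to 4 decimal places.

Mismatches occur at site 12 (C→U, transition), site 13 (C→U, transition), site 25 (U→G, transversion).
Of the 3 differences, 2 transitions and 1 transversion over 26 sites: P = 2/26 = 0.076923, Q = 1/26 = 0.038462.
d = −0.5·ln(0.807692) − 0.25·ln(0.923076) = −0.5·(-0.213574) − 0.25·(-0.080044) = 0.1268.

0.1268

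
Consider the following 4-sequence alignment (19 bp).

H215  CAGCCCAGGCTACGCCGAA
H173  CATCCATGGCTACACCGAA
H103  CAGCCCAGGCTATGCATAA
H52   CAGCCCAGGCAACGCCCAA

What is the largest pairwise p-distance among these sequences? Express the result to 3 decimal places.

0.368

Pairwise Hamming distances:
  H215 vs H173: 4
  H215 vs H103: 3
  H215 vs H52: 2
  H173 vs H103: 7
  H173 vs H52: 6
  H103 vs H52: 4
The largest is 7 mismatches, between H173 and H103; p = 7/19 = 0.368.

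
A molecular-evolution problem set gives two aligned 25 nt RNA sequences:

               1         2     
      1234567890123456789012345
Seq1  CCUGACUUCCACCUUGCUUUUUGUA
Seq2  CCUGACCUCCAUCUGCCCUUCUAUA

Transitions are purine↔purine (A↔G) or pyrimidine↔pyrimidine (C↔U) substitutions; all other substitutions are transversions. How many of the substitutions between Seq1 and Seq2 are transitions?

Differing sites — 7:U/C (Ti); 12:C/U (Ti); 15:U/G (Tv); 16:G/C (Tv); 18:U/C (Ti); 21:U/C (Ti); 23:G/A (Ti).
Of the 7 differences, 5 transitions and 2 transversions, so the answer is 5.

5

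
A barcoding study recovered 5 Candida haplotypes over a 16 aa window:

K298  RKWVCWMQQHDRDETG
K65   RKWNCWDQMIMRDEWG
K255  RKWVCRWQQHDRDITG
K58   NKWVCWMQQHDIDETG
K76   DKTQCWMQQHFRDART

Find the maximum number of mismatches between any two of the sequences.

Pairwise Hamming distances:
  K298 vs K65: 6
  K298 vs K255: 3
  K298 vs K58: 2
  K298 vs K76: 7
  K65 vs K255: 8
  K65 vs K58: 8
  K65 vs K76: 10
  K255 vs K58: 5
  K255 vs K76: 9
  K58 vs K76: 8
The largest is 10, between K65 and K76.

10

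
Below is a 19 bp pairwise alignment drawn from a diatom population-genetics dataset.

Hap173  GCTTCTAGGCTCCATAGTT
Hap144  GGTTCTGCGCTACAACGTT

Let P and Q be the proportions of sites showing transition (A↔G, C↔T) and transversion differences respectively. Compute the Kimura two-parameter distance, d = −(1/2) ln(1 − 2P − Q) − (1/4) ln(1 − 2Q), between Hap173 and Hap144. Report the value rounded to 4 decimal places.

0.4166

Differing sites — 2:C/G (Tv); 7:A/G (Ti); 8:G/C (Tv); 12:C/A (Tv); 15:T/A (Tv); 16:A/C (Tv).
Of the 6 differences, 1 transition and 5 transversions over 19 sites: P = 1/19 = 0.052632, Q = 5/19 = 0.263158.
d = −0.5·ln(0.631578) − 0.25·ln(0.473684) = −0.5·(-0.459534) − 0.25·(-0.747215) = 0.4166.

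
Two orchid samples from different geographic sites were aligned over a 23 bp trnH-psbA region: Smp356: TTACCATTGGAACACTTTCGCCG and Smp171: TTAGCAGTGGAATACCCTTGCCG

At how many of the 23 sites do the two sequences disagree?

6

The sequences differ at positions 4 (C/G), 7 (T/G), 13 (C/T), 16 (T/C), 17 (T/C), 19 (C/T).
That gives 6 mismatches out of 23 aligned sites, so the Hamming distance is 6.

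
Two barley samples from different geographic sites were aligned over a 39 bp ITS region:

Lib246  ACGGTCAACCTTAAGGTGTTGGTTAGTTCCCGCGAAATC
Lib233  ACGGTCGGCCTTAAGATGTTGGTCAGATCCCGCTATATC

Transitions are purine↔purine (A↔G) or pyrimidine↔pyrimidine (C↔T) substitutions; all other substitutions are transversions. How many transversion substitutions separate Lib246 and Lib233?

Differing sites — 7:A/G (Ti); 8:A/G (Ti); 16:G/A (Ti); 24:T/C (Ti); 27:T/A (Tv); 34:G/T (Tv); 36:A/T (Tv).
Of the 7 differences, 4 transitions and 3 transversions, so the answer is 3.

3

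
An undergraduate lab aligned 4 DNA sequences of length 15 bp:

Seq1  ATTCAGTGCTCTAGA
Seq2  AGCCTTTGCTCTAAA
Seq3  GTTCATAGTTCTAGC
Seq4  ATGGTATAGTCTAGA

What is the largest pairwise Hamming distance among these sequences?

Pairwise Hamming distances:
  Seq1 vs Seq2: 5
  Seq1 vs Seq3: 5
  Seq1 vs Seq4: 6
  Seq2 vs Seq3: 8
  Seq2 vs Seq4: 7
  Seq3 vs Seq4: 9
The largest is 9, between Seq3 and Seq4.

9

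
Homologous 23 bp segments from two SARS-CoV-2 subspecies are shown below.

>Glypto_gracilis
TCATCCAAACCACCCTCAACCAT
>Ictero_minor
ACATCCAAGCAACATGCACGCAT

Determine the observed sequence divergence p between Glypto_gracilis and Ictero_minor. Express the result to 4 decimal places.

0.3478

Differing sites — 1:T/A; 9:A/G; 11:C/A; 14:C/A; 15:C/T; 16:T/G; 19:A/C; 20:C/G.
There are 8 differences over 23 sites, so p = 8/23 = 0.3478.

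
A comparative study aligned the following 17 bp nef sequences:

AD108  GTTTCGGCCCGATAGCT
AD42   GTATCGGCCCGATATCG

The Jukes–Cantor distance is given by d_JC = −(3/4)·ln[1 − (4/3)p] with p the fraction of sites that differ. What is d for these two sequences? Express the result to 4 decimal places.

0.2012

The sequences differ at positions 3 (T/A), 15 (G/T), 17 (T/G).
p = 3/17 = 0.176471.
d = −0.75 · ln(1 − (4/3)·0.176471) = −0.75 · ln(0.764705) = −0.75 · (-0.268265) = 0.2012.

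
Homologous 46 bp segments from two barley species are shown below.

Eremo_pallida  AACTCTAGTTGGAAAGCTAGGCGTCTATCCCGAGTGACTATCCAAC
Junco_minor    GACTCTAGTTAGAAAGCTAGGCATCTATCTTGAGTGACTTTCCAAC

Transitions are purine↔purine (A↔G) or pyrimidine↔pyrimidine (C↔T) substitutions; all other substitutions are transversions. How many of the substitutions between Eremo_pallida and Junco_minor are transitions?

5

Mismatches occur at site 1 (A→G, transition), site 11 (G→A, transition), site 23 (G→A, transition), site 30 (C→T, transition), site 31 (C→T, transition), site 40 (A→T, transversion).
Of the 6 differences, 5 transitions and 1 transversion, so the answer is 5.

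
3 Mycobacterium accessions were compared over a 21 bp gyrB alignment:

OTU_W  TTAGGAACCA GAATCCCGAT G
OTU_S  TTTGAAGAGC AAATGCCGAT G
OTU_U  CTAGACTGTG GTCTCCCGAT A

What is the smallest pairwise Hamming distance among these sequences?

Pairwise Hamming distances:
  OTU_W vs OTU_S: 8
  OTU_W vs OTU_U: 10
  OTU_S vs OTU_U: 12
The smallest is 8, between OTU_W and OTU_S.

8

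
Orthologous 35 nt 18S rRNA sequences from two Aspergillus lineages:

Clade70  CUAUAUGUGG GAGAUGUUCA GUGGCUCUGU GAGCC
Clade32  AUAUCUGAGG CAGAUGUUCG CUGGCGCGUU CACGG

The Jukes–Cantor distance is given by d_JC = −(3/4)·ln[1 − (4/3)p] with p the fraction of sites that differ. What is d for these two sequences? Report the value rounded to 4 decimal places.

0.5128

Differing sites — 1:C/A; 5:A/C; 8:U/A; 11:G/C; 20:A/G; 21:G/C; 26:U/G; 28:U/G; 29:G/U; 31:G/C; 33:G/C; 34:C/G; 35:C/G.
p = 13/35 = 0.371429.
d = −0.75 · ln(1 − (4/3)·0.371429) = −0.75 · ln(0.504761) = −0.75 · (-0.683670) = 0.5128.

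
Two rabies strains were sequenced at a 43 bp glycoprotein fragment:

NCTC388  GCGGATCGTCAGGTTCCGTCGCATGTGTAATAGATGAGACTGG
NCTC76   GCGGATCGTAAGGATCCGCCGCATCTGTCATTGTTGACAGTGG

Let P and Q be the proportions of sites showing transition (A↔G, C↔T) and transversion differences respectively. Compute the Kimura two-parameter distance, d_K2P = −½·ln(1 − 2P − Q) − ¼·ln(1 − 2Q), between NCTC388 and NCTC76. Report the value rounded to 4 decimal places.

Differing sites — 10:C/A (Tv); 14:T/A (Tv); 19:T/C (Ti); 25:G/C (Tv); 29:A/C (Tv); 32:A/T (Tv); 34:A/T (Tv); 38:G/C (Tv); 40:C/G (Tv).
Of the 9 differences, 1 transition and 8 transversions over 43 sites: P = 1/43 = 0.023256, Q = 8/43 = 0.186047.
d = −0.5·ln(0.767441) − 0.25·ln(0.627906) = −0.5·(-0.264694) − 0.25·(-0.465365) = 0.2487.

0.2487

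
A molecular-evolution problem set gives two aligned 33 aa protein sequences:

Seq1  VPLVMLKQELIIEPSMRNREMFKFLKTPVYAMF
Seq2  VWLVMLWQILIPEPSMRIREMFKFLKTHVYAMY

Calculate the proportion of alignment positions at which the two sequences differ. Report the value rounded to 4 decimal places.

0.2121

Differing sites — 2:P/W; 7:K/W; 9:E/I; 12:I/P; 18:N/I; 28:P/H; 33:F/Y.
There are 7 differences over 33 sites, so p = 7/33 = 0.2121.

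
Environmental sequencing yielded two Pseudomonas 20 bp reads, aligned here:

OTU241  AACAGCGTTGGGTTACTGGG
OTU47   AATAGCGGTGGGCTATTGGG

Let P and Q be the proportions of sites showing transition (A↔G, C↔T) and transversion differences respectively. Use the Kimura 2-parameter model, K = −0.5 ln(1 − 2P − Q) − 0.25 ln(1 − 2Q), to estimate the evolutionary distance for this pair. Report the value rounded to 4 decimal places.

0.2417

Differing sites — 3:C/T (Ti); 8:T/G (Tv); 13:T/C (Ti); 16:C/T (Ti).
Of the 4 differences, 3 transitions and 1 transversion over 20 sites: P = 3/20 = 0.150000, Q = 1/20 = 0.050000.
d = −0.5·ln(0.650000) − 0.25·ln(0.900000) = −0.5·(-0.430783) − 0.25·(-0.105361) = 0.2417.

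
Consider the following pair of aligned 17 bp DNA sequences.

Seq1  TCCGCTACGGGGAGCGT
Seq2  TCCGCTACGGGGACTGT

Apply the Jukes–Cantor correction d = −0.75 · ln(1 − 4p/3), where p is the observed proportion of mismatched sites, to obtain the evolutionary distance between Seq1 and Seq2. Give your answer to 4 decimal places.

0.1280

Mismatches occur at site 14 (G↔C), site 15 (C↔T).
p = 2/17 = 0.117647.
d = −0.75 · ln(1 − (4/3)·0.117647) = −0.75 · ln(0.843137) = −0.75 · (-0.170626) = 0.1280.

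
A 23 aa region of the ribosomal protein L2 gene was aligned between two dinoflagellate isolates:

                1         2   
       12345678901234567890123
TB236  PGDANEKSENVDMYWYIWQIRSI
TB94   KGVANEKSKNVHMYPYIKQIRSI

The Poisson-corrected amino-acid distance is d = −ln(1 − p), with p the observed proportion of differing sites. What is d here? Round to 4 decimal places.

0.3023

Differing sites — 1:P/K; 3:D/V; 9:E/K; 12:D/H; 15:W/P; 18:W/K.
p = 6/23 = 0.260870.
d = −ln(1 − 0.260870) = −ln(0.739130) = 0.3023.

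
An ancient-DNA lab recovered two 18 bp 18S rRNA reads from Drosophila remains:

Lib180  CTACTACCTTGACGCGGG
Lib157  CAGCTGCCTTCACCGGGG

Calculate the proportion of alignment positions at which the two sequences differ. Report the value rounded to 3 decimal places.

0.333

Mismatches occur at site 2 (T/A), site 3 (A/G), site 6 (A/G), site 11 (G/C), site 14 (G/C), site 15 (C/G).
There are 6 differences over 18 sites, so p = 6/18 = 0.333.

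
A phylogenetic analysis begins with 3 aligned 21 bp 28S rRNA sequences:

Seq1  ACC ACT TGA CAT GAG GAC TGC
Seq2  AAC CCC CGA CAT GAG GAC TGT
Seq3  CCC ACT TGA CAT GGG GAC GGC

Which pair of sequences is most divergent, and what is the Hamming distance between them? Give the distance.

8

Pairwise Hamming distances:
  Seq1 vs Seq2: 5
  Seq1 vs Seq3: 3
  Seq2 vs Seq3: 8
The largest is 8, between Seq2 and Seq3.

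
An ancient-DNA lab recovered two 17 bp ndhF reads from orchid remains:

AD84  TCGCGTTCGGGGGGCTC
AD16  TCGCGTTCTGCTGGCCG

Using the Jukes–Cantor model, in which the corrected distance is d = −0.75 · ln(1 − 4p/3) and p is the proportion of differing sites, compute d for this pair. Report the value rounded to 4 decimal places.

Differing sites — 9:G/T; 11:G/C; 12:G/T; 16:T/C; 17:C/G.
p = 5/17 = 0.294118.
d = −0.75 · ln(1 − (4/3)·0.294118) = −0.75 · ln(0.607843) = −0.75 · (-0.497839) = 0.3734.

0.3734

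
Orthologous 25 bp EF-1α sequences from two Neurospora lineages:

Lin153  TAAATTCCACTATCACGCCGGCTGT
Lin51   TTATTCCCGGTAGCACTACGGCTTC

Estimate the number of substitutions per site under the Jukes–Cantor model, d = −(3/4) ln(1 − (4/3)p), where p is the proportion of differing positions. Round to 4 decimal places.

0.5716

Differing sites — 2:A/T; 4:A/T; 6:T/C; 9:A/G; 10:C/G; 13:T/G; 17:G/T; 18:C/A; 24:G/T; 25:T/C.
p = 10/25 = 0.400000.
d = −0.75 · ln(1 − (4/3)·0.400000) = −0.75 · ln(0.466667) = −0.75 · (-0.762139) = 0.5716.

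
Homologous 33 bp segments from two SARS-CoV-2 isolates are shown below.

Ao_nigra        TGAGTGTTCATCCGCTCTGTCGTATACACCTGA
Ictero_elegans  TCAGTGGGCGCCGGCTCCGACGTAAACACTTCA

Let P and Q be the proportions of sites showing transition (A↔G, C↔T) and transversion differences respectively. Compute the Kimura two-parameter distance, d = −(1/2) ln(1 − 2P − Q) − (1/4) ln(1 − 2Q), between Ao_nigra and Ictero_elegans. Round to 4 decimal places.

The sequences differ at positions 2 (G/C, transversion), 7 (T/G, transversion), 8 (T/G, transversion), 10 (A/G, transition), 11 (T/C, transition), 13 (C/G, transversion), 18 (T/C, transition), 20 (T/A, transversion), 25 (T/A, transversion), 30 (C/T, transition), 32 (G/C, transversion).
Of the 11 differences, 4 transitions and 7 transversions over 33 sites: P = 4/33 = 0.121212, Q = 7/33 = 0.212121.
d = −0.5·ln(0.545455) − 0.25·ln(0.575758) = −0.5·(-0.606135) − 0.25·(-0.552068) = 0.4411.

0.4411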